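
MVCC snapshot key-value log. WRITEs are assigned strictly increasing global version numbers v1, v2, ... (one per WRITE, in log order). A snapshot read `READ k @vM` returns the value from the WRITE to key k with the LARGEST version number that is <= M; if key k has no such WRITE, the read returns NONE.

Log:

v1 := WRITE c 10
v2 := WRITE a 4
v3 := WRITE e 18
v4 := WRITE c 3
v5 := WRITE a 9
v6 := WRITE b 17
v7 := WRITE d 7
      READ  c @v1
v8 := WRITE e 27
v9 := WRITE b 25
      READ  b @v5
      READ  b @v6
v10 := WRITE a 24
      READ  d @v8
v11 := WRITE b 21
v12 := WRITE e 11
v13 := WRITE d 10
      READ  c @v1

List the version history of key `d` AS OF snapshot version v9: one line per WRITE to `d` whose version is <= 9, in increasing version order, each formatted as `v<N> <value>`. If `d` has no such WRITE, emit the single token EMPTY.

Scan writes for key=d with version <= 9:
  v1 WRITE c 10 -> skip
  v2 WRITE a 4 -> skip
  v3 WRITE e 18 -> skip
  v4 WRITE c 3 -> skip
  v5 WRITE a 9 -> skip
  v6 WRITE b 17 -> skip
  v7 WRITE d 7 -> keep
  v8 WRITE e 27 -> skip
  v9 WRITE b 25 -> skip
  v10 WRITE a 24 -> skip
  v11 WRITE b 21 -> skip
  v12 WRITE e 11 -> skip
  v13 WRITE d 10 -> drop (> snap)
Collected: [(7, 7)]

Answer: v7 7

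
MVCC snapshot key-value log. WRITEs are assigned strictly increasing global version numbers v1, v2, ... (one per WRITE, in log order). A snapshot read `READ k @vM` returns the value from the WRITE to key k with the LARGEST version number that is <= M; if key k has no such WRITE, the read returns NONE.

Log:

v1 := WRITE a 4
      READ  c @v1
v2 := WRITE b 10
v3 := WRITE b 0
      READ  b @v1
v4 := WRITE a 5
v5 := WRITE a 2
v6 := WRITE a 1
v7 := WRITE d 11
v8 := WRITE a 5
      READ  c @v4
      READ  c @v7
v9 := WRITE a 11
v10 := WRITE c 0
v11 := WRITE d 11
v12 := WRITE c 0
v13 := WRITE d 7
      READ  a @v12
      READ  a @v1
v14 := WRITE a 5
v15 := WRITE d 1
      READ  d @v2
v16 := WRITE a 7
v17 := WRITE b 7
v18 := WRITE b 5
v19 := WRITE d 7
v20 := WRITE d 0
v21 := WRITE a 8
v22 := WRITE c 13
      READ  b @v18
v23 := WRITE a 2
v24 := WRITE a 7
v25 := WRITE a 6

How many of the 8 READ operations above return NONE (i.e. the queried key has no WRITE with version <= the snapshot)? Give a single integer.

Answer: 5

Derivation:
v1: WRITE a=4  (a history now [(1, 4)])
READ c @v1: history=[] -> no version <= 1 -> NONE
v2: WRITE b=10  (b history now [(2, 10)])
v3: WRITE b=0  (b history now [(2, 10), (3, 0)])
READ b @v1: history=[(2, 10), (3, 0)] -> no version <= 1 -> NONE
v4: WRITE a=5  (a history now [(1, 4), (4, 5)])
v5: WRITE a=2  (a history now [(1, 4), (4, 5), (5, 2)])
v6: WRITE a=1  (a history now [(1, 4), (4, 5), (5, 2), (6, 1)])
v7: WRITE d=11  (d history now [(7, 11)])
v8: WRITE a=5  (a history now [(1, 4), (4, 5), (5, 2), (6, 1), (8, 5)])
READ c @v4: history=[] -> no version <= 4 -> NONE
READ c @v7: history=[] -> no version <= 7 -> NONE
v9: WRITE a=11  (a history now [(1, 4), (4, 5), (5, 2), (6, 1), (8, 5), (9, 11)])
v10: WRITE c=0  (c history now [(10, 0)])
v11: WRITE d=11  (d history now [(7, 11), (11, 11)])
v12: WRITE c=0  (c history now [(10, 0), (12, 0)])
v13: WRITE d=7  (d history now [(7, 11), (11, 11), (13, 7)])
READ a @v12: history=[(1, 4), (4, 5), (5, 2), (6, 1), (8, 5), (9, 11)] -> pick v9 -> 11
READ a @v1: history=[(1, 4), (4, 5), (5, 2), (6, 1), (8, 5), (9, 11)] -> pick v1 -> 4
v14: WRITE a=5  (a history now [(1, 4), (4, 5), (5, 2), (6, 1), (8, 5), (9, 11), (14, 5)])
v15: WRITE d=1  (d history now [(7, 11), (11, 11), (13, 7), (15, 1)])
READ d @v2: history=[(7, 11), (11, 11), (13, 7), (15, 1)] -> no version <= 2 -> NONE
v16: WRITE a=7  (a history now [(1, 4), (4, 5), (5, 2), (6, 1), (8, 5), (9, 11), (14, 5), (16, 7)])
v17: WRITE b=7  (b history now [(2, 10), (3, 0), (17, 7)])
v18: WRITE b=5  (b history now [(2, 10), (3, 0), (17, 7), (18, 5)])
v19: WRITE d=7  (d history now [(7, 11), (11, 11), (13, 7), (15, 1), (19, 7)])
v20: WRITE d=0  (d history now [(7, 11), (11, 11), (13, 7), (15, 1), (19, 7), (20, 0)])
v21: WRITE a=8  (a history now [(1, 4), (4, 5), (5, 2), (6, 1), (8, 5), (9, 11), (14, 5), (16, 7), (21, 8)])
v22: WRITE c=13  (c history now [(10, 0), (12, 0), (22, 13)])
READ b @v18: history=[(2, 10), (3, 0), (17, 7), (18, 5)] -> pick v18 -> 5
v23: WRITE a=2  (a history now [(1, 4), (4, 5), (5, 2), (6, 1), (8, 5), (9, 11), (14, 5), (16, 7), (21, 8), (23, 2)])
v24: WRITE a=7  (a history now [(1, 4), (4, 5), (5, 2), (6, 1), (8, 5), (9, 11), (14, 5), (16, 7), (21, 8), (23, 2), (24, 7)])
v25: WRITE a=6  (a history now [(1, 4), (4, 5), (5, 2), (6, 1), (8, 5), (9, 11), (14, 5), (16, 7), (21, 8), (23, 2), (24, 7), (25, 6)])
Read results in order: ['NONE', 'NONE', 'NONE', 'NONE', '11', '4', 'NONE', '5']
NONE count = 5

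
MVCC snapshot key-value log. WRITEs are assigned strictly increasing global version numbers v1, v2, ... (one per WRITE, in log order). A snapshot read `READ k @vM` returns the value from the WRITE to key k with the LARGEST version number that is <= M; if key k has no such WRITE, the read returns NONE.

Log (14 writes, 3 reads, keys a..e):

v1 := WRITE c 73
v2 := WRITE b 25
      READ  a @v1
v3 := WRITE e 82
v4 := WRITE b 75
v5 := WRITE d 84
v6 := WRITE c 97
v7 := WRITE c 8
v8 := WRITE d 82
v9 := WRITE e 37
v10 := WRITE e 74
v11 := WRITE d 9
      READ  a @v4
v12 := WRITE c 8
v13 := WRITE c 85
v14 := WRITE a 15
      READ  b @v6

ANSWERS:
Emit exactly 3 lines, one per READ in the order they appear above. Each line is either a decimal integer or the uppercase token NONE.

Answer: NONE
NONE
75

Derivation:
v1: WRITE c=73  (c history now [(1, 73)])
v2: WRITE b=25  (b history now [(2, 25)])
READ a @v1: history=[] -> no version <= 1 -> NONE
v3: WRITE e=82  (e history now [(3, 82)])
v4: WRITE b=75  (b history now [(2, 25), (4, 75)])
v5: WRITE d=84  (d history now [(5, 84)])
v6: WRITE c=97  (c history now [(1, 73), (6, 97)])
v7: WRITE c=8  (c history now [(1, 73), (6, 97), (7, 8)])
v8: WRITE d=82  (d history now [(5, 84), (8, 82)])
v9: WRITE e=37  (e history now [(3, 82), (9, 37)])
v10: WRITE e=74  (e history now [(3, 82), (9, 37), (10, 74)])
v11: WRITE d=9  (d history now [(5, 84), (8, 82), (11, 9)])
READ a @v4: history=[] -> no version <= 4 -> NONE
v12: WRITE c=8  (c history now [(1, 73), (6, 97), (7, 8), (12, 8)])
v13: WRITE c=85  (c history now [(1, 73), (6, 97), (7, 8), (12, 8), (13, 85)])
v14: WRITE a=15  (a history now [(14, 15)])
READ b @v6: history=[(2, 25), (4, 75)] -> pick v4 -> 75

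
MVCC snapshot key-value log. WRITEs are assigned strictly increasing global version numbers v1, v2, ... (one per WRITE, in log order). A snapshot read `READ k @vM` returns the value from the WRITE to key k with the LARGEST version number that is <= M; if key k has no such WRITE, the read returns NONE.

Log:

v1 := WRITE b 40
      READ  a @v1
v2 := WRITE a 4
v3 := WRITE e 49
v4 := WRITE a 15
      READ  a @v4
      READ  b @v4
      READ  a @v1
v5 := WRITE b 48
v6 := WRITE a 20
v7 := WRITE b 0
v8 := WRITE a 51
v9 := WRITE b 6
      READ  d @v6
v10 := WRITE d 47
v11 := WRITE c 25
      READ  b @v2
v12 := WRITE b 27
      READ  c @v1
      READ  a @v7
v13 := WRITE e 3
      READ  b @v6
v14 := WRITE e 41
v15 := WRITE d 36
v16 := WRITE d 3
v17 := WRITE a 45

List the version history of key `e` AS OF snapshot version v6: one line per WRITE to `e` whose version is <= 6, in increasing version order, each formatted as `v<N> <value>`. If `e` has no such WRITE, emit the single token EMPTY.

Answer: v3 49

Derivation:
Scan writes for key=e with version <= 6:
  v1 WRITE b 40 -> skip
  v2 WRITE a 4 -> skip
  v3 WRITE e 49 -> keep
  v4 WRITE a 15 -> skip
  v5 WRITE b 48 -> skip
  v6 WRITE a 20 -> skip
  v7 WRITE b 0 -> skip
  v8 WRITE a 51 -> skip
  v9 WRITE b 6 -> skip
  v10 WRITE d 47 -> skip
  v11 WRITE c 25 -> skip
  v12 WRITE b 27 -> skip
  v13 WRITE e 3 -> drop (> snap)
  v14 WRITE e 41 -> drop (> snap)
  v15 WRITE d 36 -> skip
  v16 WRITE d 3 -> skip
  v17 WRITE a 45 -> skip
Collected: [(3, 49)]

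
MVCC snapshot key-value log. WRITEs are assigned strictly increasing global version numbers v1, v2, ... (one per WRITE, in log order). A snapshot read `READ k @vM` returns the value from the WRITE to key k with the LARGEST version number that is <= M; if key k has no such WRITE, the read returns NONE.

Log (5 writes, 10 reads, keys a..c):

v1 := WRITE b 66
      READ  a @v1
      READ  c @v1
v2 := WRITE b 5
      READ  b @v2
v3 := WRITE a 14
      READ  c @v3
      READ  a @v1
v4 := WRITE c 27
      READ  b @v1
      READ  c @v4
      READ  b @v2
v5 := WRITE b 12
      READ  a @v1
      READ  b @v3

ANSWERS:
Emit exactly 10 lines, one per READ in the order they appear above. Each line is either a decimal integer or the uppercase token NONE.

Answer: NONE
NONE
5
NONE
NONE
66
27
5
NONE
5

Derivation:
v1: WRITE b=66  (b history now [(1, 66)])
READ a @v1: history=[] -> no version <= 1 -> NONE
READ c @v1: history=[] -> no version <= 1 -> NONE
v2: WRITE b=5  (b history now [(1, 66), (2, 5)])
READ b @v2: history=[(1, 66), (2, 5)] -> pick v2 -> 5
v3: WRITE a=14  (a history now [(3, 14)])
READ c @v3: history=[] -> no version <= 3 -> NONE
READ a @v1: history=[(3, 14)] -> no version <= 1 -> NONE
v4: WRITE c=27  (c history now [(4, 27)])
READ b @v1: history=[(1, 66), (2, 5)] -> pick v1 -> 66
READ c @v4: history=[(4, 27)] -> pick v4 -> 27
READ b @v2: history=[(1, 66), (2, 5)] -> pick v2 -> 5
v5: WRITE b=12  (b history now [(1, 66), (2, 5), (5, 12)])
READ a @v1: history=[(3, 14)] -> no version <= 1 -> NONE
READ b @v3: history=[(1, 66), (2, 5), (5, 12)] -> pick v2 -> 5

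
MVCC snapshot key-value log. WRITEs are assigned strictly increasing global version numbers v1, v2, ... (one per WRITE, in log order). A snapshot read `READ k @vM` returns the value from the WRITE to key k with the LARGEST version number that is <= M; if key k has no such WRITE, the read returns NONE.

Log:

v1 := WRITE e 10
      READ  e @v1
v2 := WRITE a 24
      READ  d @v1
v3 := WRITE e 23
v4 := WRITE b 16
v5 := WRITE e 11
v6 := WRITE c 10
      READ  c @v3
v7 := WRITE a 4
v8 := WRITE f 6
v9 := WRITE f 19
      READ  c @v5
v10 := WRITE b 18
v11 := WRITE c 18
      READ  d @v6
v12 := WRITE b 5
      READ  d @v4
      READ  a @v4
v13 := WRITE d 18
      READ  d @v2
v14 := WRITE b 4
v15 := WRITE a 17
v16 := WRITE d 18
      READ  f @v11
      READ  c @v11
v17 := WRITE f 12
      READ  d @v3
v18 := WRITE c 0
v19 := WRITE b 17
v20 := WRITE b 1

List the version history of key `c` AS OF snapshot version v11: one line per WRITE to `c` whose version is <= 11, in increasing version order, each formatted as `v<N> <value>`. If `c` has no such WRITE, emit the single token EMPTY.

Scan writes for key=c with version <= 11:
  v1 WRITE e 10 -> skip
  v2 WRITE a 24 -> skip
  v3 WRITE e 23 -> skip
  v4 WRITE b 16 -> skip
  v5 WRITE e 11 -> skip
  v6 WRITE c 10 -> keep
  v7 WRITE a 4 -> skip
  v8 WRITE f 6 -> skip
  v9 WRITE f 19 -> skip
  v10 WRITE b 18 -> skip
  v11 WRITE c 18 -> keep
  v12 WRITE b 5 -> skip
  v13 WRITE d 18 -> skip
  v14 WRITE b 4 -> skip
  v15 WRITE a 17 -> skip
  v16 WRITE d 18 -> skip
  v17 WRITE f 12 -> skip
  v18 WRITE c 0 -> drop (> snap)
  v19 WRITE b 17 -> skip
  v20 WRITE b 1 -> skip
Collected: [(6, 10), (11, 18)]

Answer: v6 10
v11 18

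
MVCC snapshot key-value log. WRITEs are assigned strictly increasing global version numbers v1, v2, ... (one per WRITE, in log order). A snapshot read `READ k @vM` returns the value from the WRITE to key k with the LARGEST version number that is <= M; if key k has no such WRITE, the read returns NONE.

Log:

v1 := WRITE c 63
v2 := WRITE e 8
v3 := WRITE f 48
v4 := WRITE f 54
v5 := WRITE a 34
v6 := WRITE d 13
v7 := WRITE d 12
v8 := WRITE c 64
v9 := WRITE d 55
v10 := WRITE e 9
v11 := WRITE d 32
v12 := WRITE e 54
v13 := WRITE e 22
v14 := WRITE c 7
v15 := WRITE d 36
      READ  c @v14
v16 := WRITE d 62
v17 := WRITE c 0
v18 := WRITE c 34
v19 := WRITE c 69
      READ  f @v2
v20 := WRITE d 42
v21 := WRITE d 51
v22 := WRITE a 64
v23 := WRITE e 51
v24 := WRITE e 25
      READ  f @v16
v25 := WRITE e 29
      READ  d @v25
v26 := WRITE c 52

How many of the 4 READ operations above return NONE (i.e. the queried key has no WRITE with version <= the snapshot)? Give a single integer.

v1: WRITE c=63  (c history now [(1, 63)])
v2: WRITE e=8  (e history now [(2, 8)])
v3: WRITE f=48  (f history now [(3, 48)])
v4: WRITE f=54  (f history now [(3, 48), (4, 54)])
v5: WRITE a=34  (a history now [(5, 34)])
v6: WRITE d=13  (d history now [(6, 13)])
v7: WRITE d=12  (d history now [(6, 13), (7, 12)])
v8: WRITE c=64  (c history now [(1, 63), (8, 64)])
v9: WRITE d=55  (d history now [(6, 13), (7, 12), (9, 55)])
v10: WRITE e=9  (e history now [(2, 8), (10, 9)])
v11: WRITE d=32  (d history now [(6, 13), (7, 12), (9, 55), (11, 32)])
v12: WRITE e=54  (e history now [(2, 8), (10, 9), (12, 54)])
v13: WRITE e=22  (e history now [(2, 8), (10, 9), (12, 54), (13, 22)])
v14: WRITE c=7  (c history now [(1, 63), (8, 64), (14, 7)])
v15: WRITE d=36  (d history now [(6, 13), (7, 12), (9, 55), (11, 32), (15, 36)])
READ c @v14: history=[(1, 63), (8, 64), (14, 7)] -> pick v14 -> 7
v16: WRITE d=62  (d history now [(6, 13), (7, 12), (9, 55), (11, 32), (15, 36), (16, 62)])
v17: WRITE c=0  (c history now [(1, 63), (8, 64), (14, 7), (17, 0)])
v18: WRITE c=34  (c history now [(1, 63), (8, 64), (14, 7), (17, 0), (18, 34)])
v19: WRITE c=69  (c history now [(1, 63), (8, 64), (14, 7), (17, 0), (18, 34), (19, 69)])
READ f @v2: history=[(3, 48), (4, 54)] -> no version <= 2 -> NONE
v20: WRITE d=42  (d history now [(6, 13), (7, 12), (9, 55), (11, 32), (15, 36), (16, 62), (20, 42)])
v21: WRITE d=51  (d history now [(6, 13), (7, 12), (9, 55), (11, 32), (15, 36), (16, 62), (20, 42), (21, 51)])
v22: WRITE a=64  (a history now [(5, 34), (22, 64)])
v23: WRITE e=51  (e history now [(2, 8), (10, 9), (12, 54), (13, 22), (23, 51)])
v24: WRITE e=25  (e history now [(2, 8), (10, 9), (12, 54), (13, 22), (23, 51), (24, 25)])
READ f @v16: history=[(3, 48), (4, 54)] -> pick v4 -> 54
v25: WRITE e=29  (e history now [(2, 8), (10, 9), (12, 54), (13, 22), (23, 51), (24, 25), (25, 29)])
READ d @v25: history=[(6, 13), (7, 12), (9, 55), (11, 32), (15, 36), (16, 62), (20, 42), (21, 51)] -> pick v21 -> 51
v26: WRITE c=52  (c history now [(1, 63), (8, 64), (14, 7), (17, 0), (18, 34), (19, 69), (26, 52)])
Read results in order: ['7', 'NONE', '54', '51']
NONE count = 1

Answer: 1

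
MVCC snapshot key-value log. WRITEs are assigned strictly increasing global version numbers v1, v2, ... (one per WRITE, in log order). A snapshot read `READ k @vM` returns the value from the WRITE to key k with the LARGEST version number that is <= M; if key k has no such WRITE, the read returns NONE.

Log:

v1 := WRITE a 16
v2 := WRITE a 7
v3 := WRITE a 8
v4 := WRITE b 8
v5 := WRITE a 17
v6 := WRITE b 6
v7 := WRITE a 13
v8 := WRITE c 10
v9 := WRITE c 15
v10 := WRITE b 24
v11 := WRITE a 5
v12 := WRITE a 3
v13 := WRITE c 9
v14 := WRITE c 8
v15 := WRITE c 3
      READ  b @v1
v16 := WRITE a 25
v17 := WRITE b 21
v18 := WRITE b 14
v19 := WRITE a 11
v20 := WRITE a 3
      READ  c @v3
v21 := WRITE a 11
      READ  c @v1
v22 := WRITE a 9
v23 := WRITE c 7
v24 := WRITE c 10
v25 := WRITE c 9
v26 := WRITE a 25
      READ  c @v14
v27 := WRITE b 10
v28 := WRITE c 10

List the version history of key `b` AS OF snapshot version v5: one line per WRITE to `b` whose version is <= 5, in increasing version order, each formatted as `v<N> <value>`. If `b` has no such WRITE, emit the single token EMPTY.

Scan writes for key=b with version <= 5:
  v1 WRITE a 16 -> skip
  v2 WRITE a 7 -> skip
  v3 WRITE a 8 -> skip
  v4 WRITE b 8 -> keep
  v5 WRITE a 17 -> skip
  v6 WRITE b 6 -> drop (> snap)
  v7 WRITE a 13 -> skip
  v8 WRITE c 10 -> skip
  v9 WRITE c 15 -> skip
  v10 WRITE b 24 -> drop (> snap)
  v11 WRITE a 5 -> skip
  v12 WRITE a 3 -> skip
  v13 WRITE c 9 -> skip
  v14 WRITE c 8 -> skip
  v15 WRITE c 3 -> skip
  v16 WRITE a 25 -> skip
  v17 WRITE b 21 -> drop (> snap)
  v18 WRITE b 14 -> drop (> snap)
  v19 WRITE a 11 -> skip
  v20 WRITE a 3 -> skip
  v21 WRITE a 11 -> skip
  v22 WRITE a 9 -> skip
  v23 WRITE c 7 -> skip
  v24 WRITE c 10 -> skip
  v25 WRITE c 9 -> skip
  v26 WRITE a 25 -> skip
  v27 WRITE b 10 -> drop (> snap)
  v28 WRITE c 10 -> skip
Collected: [(4, 8)]

Answer: v4 8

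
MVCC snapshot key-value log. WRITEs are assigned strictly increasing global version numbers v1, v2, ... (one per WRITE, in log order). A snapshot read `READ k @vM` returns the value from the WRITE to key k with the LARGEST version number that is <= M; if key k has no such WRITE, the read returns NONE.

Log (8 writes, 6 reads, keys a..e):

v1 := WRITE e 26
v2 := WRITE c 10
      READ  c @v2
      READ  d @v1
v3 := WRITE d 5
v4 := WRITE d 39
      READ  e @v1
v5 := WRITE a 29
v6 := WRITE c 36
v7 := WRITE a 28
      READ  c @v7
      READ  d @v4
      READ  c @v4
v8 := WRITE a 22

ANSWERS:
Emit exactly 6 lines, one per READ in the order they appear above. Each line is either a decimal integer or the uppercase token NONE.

Answer: 10
NONE
26
36
39
10

Derivation:
v1: WRITE e=26  (e history now [(1, 26)])
v2: WRITE c=10  (c history now [(2, 10)])
READ c @v2: history=[(2, 10)] -> pick v2 -> 10
READ d @v1: history=[] -> no version <= 1 -> NONE
v3: WRITE d=5  (d history now [(3, 5)])
v4: WRITE d=39  (d history now [(3, 5), (4, 39)])
READ e @v1: history=[(1, 26)] -> pick v1 -> 26
v5: WRITE a=29  (a history now [(5, 29)])
v6: WRITE c=36  (c history now [(2, 10), (6, 36)])
v7: WRITE a=28  (a history now [(5, 29), (7, 28)])
READ c @v7: history=[(2, 10), (6, 36)] -> pick v6 -> 36
READ d @v4: history=[(3, 5), (4, 39)] -> pick v4 -> 39
READ c @v4: history=[(2, 10), (6, 36)] -> pick v2 -> 10
v8: WRITE a=22  (a history now [(5, 29), (7, 28), (8, 22)])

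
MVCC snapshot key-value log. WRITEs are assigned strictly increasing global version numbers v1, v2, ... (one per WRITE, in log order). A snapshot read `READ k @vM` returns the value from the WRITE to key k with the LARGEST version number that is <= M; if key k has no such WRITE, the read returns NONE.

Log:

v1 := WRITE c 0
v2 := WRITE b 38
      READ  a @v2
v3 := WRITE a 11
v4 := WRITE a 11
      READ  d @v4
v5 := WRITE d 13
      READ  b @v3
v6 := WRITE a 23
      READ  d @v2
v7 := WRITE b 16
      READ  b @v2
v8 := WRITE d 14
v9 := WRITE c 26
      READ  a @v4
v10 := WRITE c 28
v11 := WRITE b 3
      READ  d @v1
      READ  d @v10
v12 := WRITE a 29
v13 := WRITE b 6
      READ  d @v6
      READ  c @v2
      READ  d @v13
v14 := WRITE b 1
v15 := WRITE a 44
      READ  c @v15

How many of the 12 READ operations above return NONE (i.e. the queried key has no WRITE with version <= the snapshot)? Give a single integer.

v1: WRITE c=0  (c history now [(1, 0)])
v2: WRITE b=38  (b history now [(2, 38)])
READ a @v2: history=[] -> no version <= 2 -> NONE
v3: WRITE a=11  (a history now [(3, 11)])
v4: WRITE a=11  (a history now [(3, 11), (4, 11)])
READ d @v4: history=[] -> no version <= 4 -> NONE
v5: WRITE d=13  (d history now [(5, 13)])
READ b @v3: history=[(2, 38)] -> pick v2 -> 38
v6: WRITE a=23  (a history now [(3, 11), (4, 11), (6, 23)])
READ d @v2: history=[(5, 13)] -> no version <= 2 -> NONE
v7: WRITE b=16  (b history now [(2, 38), (7, 16)])
READ b @v2: history=[(2, 38), (7, 16)] -> pick v2 -> 38
v8: WRITE d=14  (d history now [(5, 13), (8, 14)])
v9: WRITE c=26  (c history now [(1, 0), (9, 26)])
READ a @v4: history=[(3, 11), (4, 11), (6, 23)] -> pick v4 -> 11
v10: WRITE c=28  (c history now [(1, 0), (9, 26), (10, 28)])
v11: WRITE b=3  (b history now [(2, 38), (7, 16), (11, 3)])
READ d @v1: history=[(5, 13), (8, 14)] -> no version <= 1 -> NONE
READ d @v10: history=[(5, 13), (8, 14)] -> pick v8 -> 14
v12: WRITE a=29  (a history now [(3, 11), (4, 11), (6, 23), (12, 29)])
v13: WRITE b=6  (b history now [(2, 38), (7, 16), (11, 3), (13, 6)])
READ d @v6: history=[(5, 13), (8, 14)] -> pick v5 -> 13
READ c @v2: history=[(1, 0), (9, 26), (10, 28)] -> pick v1 -> 0
READ d @v13: history=[(5, 13), (8, 14)] -> pick v8 -> 14
v14: WRITE b=1  (b history now [(2, 38), (7, 16), (11, 3), (13, 6), (14, 1)])
v15: WRITE a=44  (a history now [(3, 11), (4, 11), (6, 23), (12, 29), (15, 44)])
READ c @v15: history=[(1, 0), (9, 26), (10, 28)] -> pick v10 -> 28
Read results in order: ['NONE', 'NONE', '38', 'NONE', '38', '11', 'NONE', '14', '13', '0', '14', '28']
NONE count = 4

Answer: 4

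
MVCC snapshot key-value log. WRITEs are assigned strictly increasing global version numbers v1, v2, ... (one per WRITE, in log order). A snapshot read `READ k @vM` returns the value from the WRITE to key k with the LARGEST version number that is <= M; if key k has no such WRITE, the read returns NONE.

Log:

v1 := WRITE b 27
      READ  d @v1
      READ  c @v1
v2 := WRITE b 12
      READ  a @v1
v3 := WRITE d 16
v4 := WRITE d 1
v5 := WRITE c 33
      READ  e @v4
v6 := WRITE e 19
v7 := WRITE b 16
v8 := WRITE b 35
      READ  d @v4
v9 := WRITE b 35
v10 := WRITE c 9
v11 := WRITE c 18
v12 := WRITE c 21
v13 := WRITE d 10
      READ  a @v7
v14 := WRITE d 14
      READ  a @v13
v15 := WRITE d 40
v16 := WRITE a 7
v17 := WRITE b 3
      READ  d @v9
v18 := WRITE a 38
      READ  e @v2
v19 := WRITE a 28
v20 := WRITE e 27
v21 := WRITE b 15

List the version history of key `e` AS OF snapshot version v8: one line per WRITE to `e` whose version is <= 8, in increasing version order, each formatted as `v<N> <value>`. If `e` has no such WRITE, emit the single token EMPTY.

Scan writes for key=e with version <= 8:
  v1 WRITE b 27 -> skip
  v2 WRITE b 12 -> skip
  v3 WRITE d 16 -> skip
  v4 WRITE d 1 -> skip
  v5 WRITE c 33 -> skip
  v6 WRITE e 19 -> keep
  v7 WRITE b 16 -> skip
  v8 WRITE b 35 -> skip
  v9 WRITE b 35 -> skip
  v10 WRITE c 9 -> skip
  v11 WRITE c 18 -> skip
  v12 WRITE c 21 -> skip
  v13 WRITE d 10 -> skip
  v14 WRITE d 14 -> skip
  v15 WRITE d 40 -> skip
  v16 WRITE a 7 -> skip
  v17 WRITE b 3 -> skip
  v18 WRITE a 38 -> skip
  v19 WRITE a 28 -> skip
  v20 WRITE e 27 -> drop (> snap)
  v21 WRITE b 15 -> skip
Collected: [(6, 19)]

Answer: v6 19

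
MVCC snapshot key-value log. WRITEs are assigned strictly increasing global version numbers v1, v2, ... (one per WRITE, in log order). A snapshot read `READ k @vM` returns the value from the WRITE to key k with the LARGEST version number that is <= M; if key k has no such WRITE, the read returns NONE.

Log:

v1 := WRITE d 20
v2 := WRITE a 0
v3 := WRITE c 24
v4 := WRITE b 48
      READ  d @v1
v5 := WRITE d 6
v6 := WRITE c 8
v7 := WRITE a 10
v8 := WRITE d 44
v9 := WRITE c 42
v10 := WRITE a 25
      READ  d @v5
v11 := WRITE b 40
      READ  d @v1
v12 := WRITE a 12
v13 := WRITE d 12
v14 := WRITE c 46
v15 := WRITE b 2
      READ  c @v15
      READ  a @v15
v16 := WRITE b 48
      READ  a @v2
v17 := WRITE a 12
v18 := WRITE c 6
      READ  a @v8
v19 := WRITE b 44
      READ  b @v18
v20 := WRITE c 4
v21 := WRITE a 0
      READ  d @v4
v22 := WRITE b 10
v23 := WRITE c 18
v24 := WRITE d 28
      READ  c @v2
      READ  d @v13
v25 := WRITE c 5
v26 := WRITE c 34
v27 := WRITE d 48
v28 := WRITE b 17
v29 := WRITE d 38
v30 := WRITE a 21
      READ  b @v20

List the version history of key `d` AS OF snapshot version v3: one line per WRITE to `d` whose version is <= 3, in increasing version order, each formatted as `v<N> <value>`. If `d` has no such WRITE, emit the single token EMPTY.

Answer: v1 20

Derivation:
Scan writes for key=d with version <= 3:
  v1 WRITE d 20 -> keep
  v2 WRITE a 0 -> skip
  v3 WRITE c 24 -> skip
  v4 WRITE b 48 -> skip
  v5 WRITE d 6 -> drop (> snap)
  v6 WRITE c 8 -> skip
  v7 WRITE a 10 -> skip
  v8 WRITE d 44 -> drop (> snap)
  v9 WRITE c 42 -> skip
  v10 WRITE a 25 -> skip
  v11 WRITE b 40 -> skip
  v12 WRITE a 12 -> skip
  v13 WRITE d 12 -> drop (> snap)
  v14 WRITE c 46 -> skip
  v15 WRITE b 2 -> skip
  v16 WRITE b 48 -> skip
  v17 WRITE a 12 -> skip
  v18 WRITE c 6 -> skip
  v19 WRITE b 44 -> skip
  v20 WRITE c 4 -> skip
  v21 WRITE a 0 -> skip
  v22 WRITE b 10 -> skip
  v23 WRITE c 18 -> skip
  v24 WRITE d 28 -> drop (> snap)
  v25 WRITE c 5 -> skip
  v26 WRITE c 34 -> skip
  v27 WRITE d 48 -> drop (> snap)
  v28 WRITE b 17 -> skip
  v29 WRITE d 38 -> drop (> snap)
  v30 WRITE a 21 -> skip
Collected: [(1, 20)]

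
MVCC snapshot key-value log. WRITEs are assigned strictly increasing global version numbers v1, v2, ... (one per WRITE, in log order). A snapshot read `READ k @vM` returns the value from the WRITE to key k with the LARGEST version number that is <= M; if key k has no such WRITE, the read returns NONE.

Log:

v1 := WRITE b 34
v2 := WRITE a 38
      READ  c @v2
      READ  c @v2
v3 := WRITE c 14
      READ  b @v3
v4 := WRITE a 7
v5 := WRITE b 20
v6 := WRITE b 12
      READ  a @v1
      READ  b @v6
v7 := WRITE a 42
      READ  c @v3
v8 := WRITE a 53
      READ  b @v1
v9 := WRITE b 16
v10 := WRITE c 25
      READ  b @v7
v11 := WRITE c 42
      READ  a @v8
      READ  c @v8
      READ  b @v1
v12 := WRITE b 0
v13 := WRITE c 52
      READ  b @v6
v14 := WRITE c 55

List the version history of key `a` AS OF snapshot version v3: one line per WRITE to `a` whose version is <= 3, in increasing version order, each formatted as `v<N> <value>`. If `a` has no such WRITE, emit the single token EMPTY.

Scan writes for key=a with version <= 3:
  v1 WRITE b 34 -> skip
  v2 WRITE a 38 -> keep
  v3 WRITE c 14 -> skip
  v4 WRITE a 7 -> drop (> snap)
  v5 WRITE b 20 -> skip
  v6 WRITE b 12 -> skip
  v7 WRITE a 42 -> drop (> snap)
  v8 WRITE a 53 -> drop (> snap)
  v9 WRITE b 16 -> skip
  v10 WRITE c 25 -> skip
  v11 WRITE c 42 -> skip
  v12 WRITE b 0 -> skip
  v13 WRITE c 52 -> skip
  v14 WRITE c 55 -> skip
Collected: [(2, 38)]

Answer: v2 38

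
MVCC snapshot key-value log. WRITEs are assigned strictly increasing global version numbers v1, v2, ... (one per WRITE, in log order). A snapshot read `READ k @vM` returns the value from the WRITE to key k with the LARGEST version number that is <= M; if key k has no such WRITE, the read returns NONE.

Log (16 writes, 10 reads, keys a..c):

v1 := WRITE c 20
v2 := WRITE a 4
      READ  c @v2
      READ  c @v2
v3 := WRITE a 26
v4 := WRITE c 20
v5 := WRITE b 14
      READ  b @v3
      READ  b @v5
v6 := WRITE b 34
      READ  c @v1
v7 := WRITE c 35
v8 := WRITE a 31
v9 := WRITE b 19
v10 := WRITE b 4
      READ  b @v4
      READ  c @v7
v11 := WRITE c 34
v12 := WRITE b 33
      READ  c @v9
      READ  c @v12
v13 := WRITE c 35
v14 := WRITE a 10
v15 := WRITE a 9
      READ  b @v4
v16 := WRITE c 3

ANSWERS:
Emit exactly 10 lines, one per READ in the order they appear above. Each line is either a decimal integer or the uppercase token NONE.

Answer: 20
20
NONE
14
20
NONE
35
35
34
NONE

Derivation:
v1: WRITE c=20  (c history now [(1, 20)])
v2: WRITE a=4  (a history now [(2, 4)])
READ c @v2: history=[(1, 20)] -> pick v1 -> 20
READ c @v2: history=[(1, 20)] -> pick v1 -> 20
v3: WRITE a=26  (a history now [(2, 4), (3, 26)])
v4: WRITE c=20  (c history now [(1, 20), (4, 20)])
v5: WRITE b=14  (b history now [(5, 14)])
READ b @v3: history=[(5, 14)] -> no version <= 3 -> NONE
READ b @v5: history=[(5, 14)] -> pick v5 -> 14
v6: WRITE b=34  (b history now [(5, 14), (6, 34)])
READ c @v1: history=[(1, 20), (4, 20)] -> pick v1 -> 20
v7: WRITE c=35  (c history now [(1, 20), (4, 20), (7, 35)])
v8: WRITE a=31  (a history now [(2, 4), (3, 26), (8, 31)])
v9: WRITE b=19  (b history now [(5, 14), (6, 34), (9, 19)])
v10: WRITE b=4  (b history now [(5, 14), (6, 34), (9, 19), (10, 4)])
READ b @v4: history=[(5, 14), (6, 34), (9, 19), (10, 4)] -> no version <= 4 -> NONE
READ c @v7: history=[(1, 20), (4, 20), (7, 35)] -> pick v7 -> 35
v11: WRITE c=34  (c history now [(1, 20), (4, 20), (7, 35), (11, 34)])
v12: WRITE b=33  (b history now [(5, 14), (6, 34), (9, 19), (10, 4), (12, 33)])
READ c @v9: history=[(1, 20), (4, 20), (7, 35), (11, 34)] -> pick v7 -> 35
READ c @v12: history=[(1, 20), (4, 20), (7, 35), (11, 34)] -> pick v11 -> 34
v13: WRITE c=35  (c history now [(1, 20), (4, 20), (7, 35), (11, 34), (13, 35)])
v14: WRITE a=10  (a history now [(2, 4), (3, 26), (8, 31), (14, 10)])
v15: WRITE a=9  (a history now [(2, 4), (3, 26), (8, 31), (14, 10), (15, 9)])
READ b @v4: history=[(5, 14), (6, 34), (9, 19), (10, 4), (12, 33)] -> no version <= 4 -> NONE
v16: WRITE c=3  (c history now [(1, 20), (4, 20), (7, 35), (11, 34), (13, 35), (16, 3)])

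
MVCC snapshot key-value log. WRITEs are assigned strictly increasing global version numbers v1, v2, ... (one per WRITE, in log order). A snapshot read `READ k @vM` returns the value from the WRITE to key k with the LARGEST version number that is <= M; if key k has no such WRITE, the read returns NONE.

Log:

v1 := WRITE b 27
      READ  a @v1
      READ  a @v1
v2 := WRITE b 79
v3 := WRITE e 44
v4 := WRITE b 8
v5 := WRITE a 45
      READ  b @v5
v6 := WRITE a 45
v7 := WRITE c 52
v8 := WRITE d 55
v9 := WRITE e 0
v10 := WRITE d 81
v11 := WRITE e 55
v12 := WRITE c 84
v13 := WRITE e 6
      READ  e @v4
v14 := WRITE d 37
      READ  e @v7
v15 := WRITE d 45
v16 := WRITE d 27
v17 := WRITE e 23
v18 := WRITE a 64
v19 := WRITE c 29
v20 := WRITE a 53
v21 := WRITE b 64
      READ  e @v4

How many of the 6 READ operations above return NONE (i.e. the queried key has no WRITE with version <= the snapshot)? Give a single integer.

Answer: 2

Derivation:
v1: WRITE b=27  (b history now [(1, 27)])
READ a @v1: history=[] -> no version <= 1 -> NONE
READ a @v1: history=[] -> no version <= 1 -> NONE
v2: WRITE b=79  (b history now [(1, 27), (2, 79)])
v3: WRITE e=44  (e history now [(3, 44)])
v4: WRITE b=8  (b history now [(1, 27), (2, 79), (4, 8)])
v5: WRITE a=45  (a history now [(5, 45)])
READ b @v5: history=[(1, 27), (2, 79), (4, 8)] -> pick v4 -> 8
v6: WRITE a=45  (a history now [(5, 45), (6, 45)])
v7: WRITE c=52  (c history now [(7, 52)])
v8: WRITE d=55  (d history now [(8, 55)])
v9: WRITE e=0  (e history now [(3, 44), (9, 0)])
v10: WRITE d=81  (d history now [(8, 55), (10, 81)])
v11: WRITE e=55  (e history now [(3, 44), (9, 0), (11, 55)])
v12: WRITE c=84  (c history now [(7, 52), (12, 84)])
v13: WRITE e=6  (e history now [(3, 44), (9, 0), (11, 55), (13, 6)])
READ e @v4: history=[(3, 44), (9, 0), (11, 55), (13, 6)] -> pick v3 -> 44
v14: WRITE d=37  (d history now [(8, 55), (10, 81), (14, 37)])
READ e @v7: history=[(3, 44), (9, 0), (11, 55), (13, 6)] -> pick v3 -> 44
v15: WRITE d=45  (d history now [(8, 55), (10, 81), (14, 37), (15, 45)])
v16: WRITE d=27  (d history now [(8, 55), (10, 81), (14, 37), (15, 45), (16, 27)])
v17: WRITE e=23  (e history now [(3, 44), (9, 0), (11, 55), (13, 6), (17, 23)])
v18: WRITE a=64  (a history now [(5, 45), (6, 45), (18, 64)])
v19: WRITE c=29  (c history now [(7, 52), (12, 84), (19, 29)])
v20: WRITE a=53  (a history now [(5, 45), (6, 45), (18, 64), (20, 53)])
v21: WRITE b=64  (b history now [(1, 27), (2, 79), (4, 8), (21, 64)])
READ e @v4: history=[(3, 44), (9, 0), (11, 55), (13, 6), (17, 23)] -> pick v3 -> 44
Read results in order: ['NONE', 'NONE', '8', '44', '44', '44']
NONE count = 2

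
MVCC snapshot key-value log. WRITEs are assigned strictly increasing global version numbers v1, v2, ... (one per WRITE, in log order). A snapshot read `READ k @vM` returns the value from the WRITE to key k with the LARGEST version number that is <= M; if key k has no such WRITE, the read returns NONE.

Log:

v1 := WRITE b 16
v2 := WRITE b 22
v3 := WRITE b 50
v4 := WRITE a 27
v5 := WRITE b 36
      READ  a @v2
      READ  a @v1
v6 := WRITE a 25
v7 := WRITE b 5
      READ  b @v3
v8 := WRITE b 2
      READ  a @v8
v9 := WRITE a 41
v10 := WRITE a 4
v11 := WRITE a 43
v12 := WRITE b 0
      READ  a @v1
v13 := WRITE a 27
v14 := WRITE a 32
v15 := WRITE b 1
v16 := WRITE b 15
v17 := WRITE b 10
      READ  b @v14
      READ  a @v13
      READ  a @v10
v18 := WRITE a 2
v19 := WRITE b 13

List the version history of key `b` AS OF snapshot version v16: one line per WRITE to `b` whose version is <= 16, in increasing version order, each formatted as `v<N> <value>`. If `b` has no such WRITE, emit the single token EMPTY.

Scan writes for key=b with version <= 16:
  v1 WRITE b 16 -> keep
  v2 WRITE b 22 -> keep
  v3 WRITE b 50 -> keep
  v4 WRITE a 27 -> skip
  v5 WRITE b 36 -> keep
  v6 WRITE a 25 -> skip
  v7 WRITE b 5 -> keep
  v8 WRITE b 2 -> keep
  v9 WRITE a 41 -> skip
  v10 WRITE a 4 -> skip
  v11 WRITE a 43 -> skip
  v12 WRITE b 0 -> keep
  v13 WRITE a 27 -> skip
  v14 WRITE a 32 -> skip
  v15 WRITE b 1 -> keep
  v16 WRITE b 15 -> keep
  v17 WRITE b 10 -> drop (> snap)
  v18 WRITE a 2 -> skip
  v19 WRITE b 13 -> drop (> snap)
Collected: [(1, 16), (2, 22), (3, 50), (5, 36), (7, 5), (8, 2), (12, 0), (15, 1), (16, 15)]

Answer: v1 16
v2 22
v3 50
v5 36
v7 5
v8 2
v12 0
v15 1
v16 15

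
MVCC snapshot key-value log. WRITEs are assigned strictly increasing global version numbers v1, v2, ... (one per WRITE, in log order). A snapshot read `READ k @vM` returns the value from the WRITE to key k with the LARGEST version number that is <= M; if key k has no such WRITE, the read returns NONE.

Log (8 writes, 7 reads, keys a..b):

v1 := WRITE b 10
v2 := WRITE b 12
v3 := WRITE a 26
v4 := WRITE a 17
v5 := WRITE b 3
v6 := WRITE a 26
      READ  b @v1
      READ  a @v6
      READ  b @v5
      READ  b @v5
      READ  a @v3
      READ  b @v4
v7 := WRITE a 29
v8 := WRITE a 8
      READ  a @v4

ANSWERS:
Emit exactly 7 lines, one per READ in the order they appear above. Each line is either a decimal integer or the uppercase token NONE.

v1: WRITE b=10  (b history now [(1, 10)])
v2: WRITE b=12  (b history now [(1, 10), (2, 12)])
v3: WRITE a=26  (a history now [(3, 26)])
v4: WRITE a=17  (a history now [(3, 26), (4, 17)])
v5: WRITE b=3  (b history now [(1, 10), (2, 12), (5, 3)])
v6: WRITE a=26  (a history now [(3, 26), (4, 17), (6, 26)])
READ b @v1: history=[(1, 10), (2, 12), (5, 3)] -> pick v1 -> 10
READ a @v6: history=[(3, 26), (4, 17), (6, 26)] -> pick v6 -> 26
READ b @v5: history=[(1, 10), (2, 12), (5, 3)] -> pick v5 -> 3
READ b @v5: history=[(1, 10), (2, 12), (5, 3)] -> pick v5 -> 3
READ a @v3: history=[(3, 26), (4, 17), (6, 26)] -> pick v3 -> 26
READ b @v4: history=[(1, 10), (2, 12), (5, 3)] -> pick v2 -> 12
v7: WRITE a=29  (a history now [(3, 26), (4, 17), (6, 26), (7, 29)])
v8: WRITE a=8  (a history now [(3, 26), (4, 17), (6, 26), (7, 29), (8, 8)])
READ a @v4: history=[(3, 26), (4, 17), (6, 26), (7, 29), (8, 8)] -> pick v4 -> 17

Answer: 10
26
3
3
26
12
17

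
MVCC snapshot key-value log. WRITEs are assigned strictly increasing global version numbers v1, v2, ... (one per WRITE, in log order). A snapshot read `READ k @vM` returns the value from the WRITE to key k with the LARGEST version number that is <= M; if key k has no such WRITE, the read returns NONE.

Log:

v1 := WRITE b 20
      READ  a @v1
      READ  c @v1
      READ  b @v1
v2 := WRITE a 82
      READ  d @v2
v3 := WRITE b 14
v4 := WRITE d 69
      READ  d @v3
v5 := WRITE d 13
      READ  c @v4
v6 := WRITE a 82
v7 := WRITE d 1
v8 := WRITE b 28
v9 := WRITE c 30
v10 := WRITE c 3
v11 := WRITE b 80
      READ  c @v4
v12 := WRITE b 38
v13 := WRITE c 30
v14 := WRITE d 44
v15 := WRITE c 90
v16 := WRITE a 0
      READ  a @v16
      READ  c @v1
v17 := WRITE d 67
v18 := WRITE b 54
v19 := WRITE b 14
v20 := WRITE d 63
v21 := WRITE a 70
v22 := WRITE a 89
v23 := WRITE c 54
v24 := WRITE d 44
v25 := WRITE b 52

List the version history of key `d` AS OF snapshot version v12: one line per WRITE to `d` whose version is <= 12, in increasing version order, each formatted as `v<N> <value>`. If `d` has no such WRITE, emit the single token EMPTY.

Scan writes for key=d with version <= 12:
  v1 WRITE b 20 -> skip
  v2 WRITE a 82 -> skip
  v3 WRITE b 14 -> skip
  v4 WRITE d 69 -> keep
  v5 WRITE d 13 -> keep
  v6 WRITE a 82 -> skip
  v7 WRITE d 1 -> keep
  v8 WRITE b 28 -> skip
  v9 WRITE c 30 -> skip
  v10 WRITE c 3 -> skip
  v11 WRITE b 80 -> skip
  v12 WRITE b 38 -> skip
  v13 WRITE c 30 -> skip
  v14 WRITE d 44 -> drop (> snap)
  v15 WRITE c 90 -> skip
  v16 WRITE a 0 -> skip
  v17 WRITE d 67 -> drop (> snap)
  v18 WRITE b 54 -> skip
  v19 WRITE b 14 -> skip
  v20 WRITE d 63 -> drop (> snap)
  v21 WRITE a 70 -> skip
  v22 WRITE a 89 -> skip
  v23 WRITE c 54 -> skip
  v24 WRITE d 44 -> drop (> snap)
  v25 WRITE b 52 -> skip
Collected: [(4, 69), (5, 13), (7, 1)]

Answer: v4 69
v5 13
v7 1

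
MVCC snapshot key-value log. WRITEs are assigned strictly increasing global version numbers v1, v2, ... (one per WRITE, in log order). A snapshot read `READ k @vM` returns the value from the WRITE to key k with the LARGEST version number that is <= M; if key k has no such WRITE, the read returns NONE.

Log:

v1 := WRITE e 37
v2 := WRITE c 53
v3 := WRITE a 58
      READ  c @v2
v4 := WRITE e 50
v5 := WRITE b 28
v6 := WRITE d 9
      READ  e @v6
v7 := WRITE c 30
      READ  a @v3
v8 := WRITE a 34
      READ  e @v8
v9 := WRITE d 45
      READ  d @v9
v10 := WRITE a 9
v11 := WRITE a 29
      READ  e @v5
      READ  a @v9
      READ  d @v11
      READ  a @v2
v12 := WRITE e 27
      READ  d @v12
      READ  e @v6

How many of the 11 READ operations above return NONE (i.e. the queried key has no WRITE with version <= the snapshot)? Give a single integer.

Answer: 1

Derivation:
v1: WRITE e=37  (e history now [(1, 37)])
v2: WRITE c=53  (c history now [(2, 53)])
v3: WRITE a=58  (a history now [(3, 58)])
READ c @v2: history=[(2, 53)] -> pick v2 -> 53
v4: WRITE e=50  (e history now [(1, 37), (4, 50)])
v5: WRITE b=28  (b history now [(5, 28)])
v6: WRITE d=9  (d history now [(6, 9)])
READ e @v6: history=[(1, 37), (4, 50)] -> pick v4 -> 50
v7: WRITE c=30  (c history now [(2, 53), (7, 30)])
READ a @v3: history=[(3, 58)] -> pick v3 -> 58
v8: WRITE a=34  (a history now [(3, 58), (8, 34)])
READ e @v8: history=[(1, 37), (4, 50)] -> pick v4 -> 50
v9: WRITE d=45  (d history now [(6, 9), (9, 45)])
READ d @v9: history=[(6, 9), (9, 45)] -> pick v9 -> 45
v10: WRITE a=9  (a history now [(3, 58), (8, 34), (10, 9)])
v11: WRITE a=29  (a history now [(3, 58), (8, 34), (10, 9), (11, 29)])
READ e @v5: history=[(1, 37), (4, 50)] -> pick v4 -> 50
READ a @v9: history=[(3, 58), (8, 34), (10, 9), (11, 29)] -> pick v8 -> 34
READ d @v11: history=[(6, 9), (9, 45)] -> pick v9 -> 45
READ a @v2: history=[(3, 58), (8, 34), (10, 9), (11, 29)] -> no version <= 2 -> NONE
v12: WRITE e=27  (e history now [(1, 37), (4, 50), (12, 27)])
READ d @v12: history=[(6, 9), (9, 45)] -> pick v9 -> 45
READ e @v6: history=[(1, 37), (4, 50), (12, 27)] -> pick v4 -> 50
Read results in order: ['53', '50', '58', '50', '45', '50', '34', '45', 'NONE', '45', '50']
NONE count = 1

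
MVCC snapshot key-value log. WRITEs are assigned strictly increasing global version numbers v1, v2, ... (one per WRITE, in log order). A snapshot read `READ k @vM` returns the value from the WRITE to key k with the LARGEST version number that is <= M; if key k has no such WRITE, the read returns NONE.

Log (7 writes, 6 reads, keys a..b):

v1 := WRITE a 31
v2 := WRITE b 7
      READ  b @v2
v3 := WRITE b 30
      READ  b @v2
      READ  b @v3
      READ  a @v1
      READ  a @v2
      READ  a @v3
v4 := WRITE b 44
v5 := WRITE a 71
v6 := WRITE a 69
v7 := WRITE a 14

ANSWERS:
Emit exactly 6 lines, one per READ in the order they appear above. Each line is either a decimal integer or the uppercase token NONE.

Answer: 7
7
30
31
31
31

Derivation:
v1: WRITE a=31  (a history now [(1, 31)])
v2: WRITE b=7  (b history now [(2, 7)])
READ b @v2: history=[(2, 7)] -> pick v2 -> 7
v3: WRITE b=30  (b history now [(2, 7), (3, 30)])
READ b @v2: history=[(2, 7), (3, 30)] -> pick v2 -> 7
READ b @v3: history=[(2, 7), (3, 30)] -> pick v3 -> 30
READ a @v1: history=[(1, 31)] -> pick v1 -> 31
READ a @v2: history=[(1, 31)] -> pick v1 -> 31
READ a @v3: history=[(1, 31)] -> pick v1 -> 31
v4: WRITE b=44  (b history now [(2, 7), (3, 30), (4, 44)])
v5: WRITE a=71  (a history now [(1, 31), (5, 71)])
v6: WRITE a=69  (a history now [(1, 31), (5, 71), (6, 69)])
v7: WRITE a=14  (a history now [(1, 31), (5, 71), (6, 69), (7, 14)])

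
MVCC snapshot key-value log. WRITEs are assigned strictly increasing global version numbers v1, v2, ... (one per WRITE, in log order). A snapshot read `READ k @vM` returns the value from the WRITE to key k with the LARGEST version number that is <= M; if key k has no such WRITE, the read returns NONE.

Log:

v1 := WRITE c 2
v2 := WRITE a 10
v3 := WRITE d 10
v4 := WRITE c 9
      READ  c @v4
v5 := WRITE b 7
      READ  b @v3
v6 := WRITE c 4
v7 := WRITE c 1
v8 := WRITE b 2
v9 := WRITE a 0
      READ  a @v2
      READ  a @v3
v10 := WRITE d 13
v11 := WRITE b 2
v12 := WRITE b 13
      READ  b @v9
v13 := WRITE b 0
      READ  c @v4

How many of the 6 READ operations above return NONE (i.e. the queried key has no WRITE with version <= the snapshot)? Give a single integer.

Answer: 1

Derivation:
v1: WRITE c=2  (c history now [(1, 2)])
v2: WRITE a=10  (a history now [(2, 10)])
v3: WRITE d=10  (d history now [(3, 10)])
v4: WRITE c=9  (c history now [(1, 2), (4, 9)])
READ c @v4: history=[(1, 2), (4, 9)] -> pick v4 -> 9
v5: WRITE b=7  (b history now [(5, 7)])
READ b @v3: history=[(5, 7)] -> no version <= 3 -> NONE
v6: WRITE c=4  (c history now [(1, 2), (4, 9), (6, 4)])
v7: WRITE c=1  (c history now [(1, 2), (4, 9), (6, 4), (7, 1)])
v8: WRITE b=2  (b history now [(5, 7), (8, 2)])
v9: WRITE a=0  (a history now [(2, 10), (9, 0)])
READ a @v2: history=[(2, 10), (9, 0)] -> pick v2 -> 10
READ a @v3: history=[(2, 10), (9, 0)] -> pick v2 -> 10
v10: WRITE d=13  (d history now [(3, 10), (10, 13)])
v11: WRITE b=2  (b history now [(5, 7), (8, 2), (11, 2)])
v12: WRITE b=13  (b history now [(5, 7), (8, 2), (11, 2), (12, 13)])
READ b @v9: history=[(5, 7), (8, 2), (11, 2), (12, 13)] -> pick v8 -> 2
v13: WRITE b=0  (b history now [(5, 7), (8, 2), (11, 2), (12, 13), (13, 0)])
READ c @v4: history=[(1, 2), (4, 9), (6, 4), (7, 1)] -> pick v4 -> 9
Read results in order: ['9', 'NONE', '10', '10', '2', '9']
NONE count = 1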